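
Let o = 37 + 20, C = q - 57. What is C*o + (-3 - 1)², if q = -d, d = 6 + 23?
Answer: -4886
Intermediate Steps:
d = 29
q = -29 (q = -1*29 = -29)
C = -86 (C = -29 - 57 = -86)
o = 57
C*o + (-3 - 1)² = -86*57 + (-3 - 1)² = -4902 + (-4)² = -4902 + 16 = -4886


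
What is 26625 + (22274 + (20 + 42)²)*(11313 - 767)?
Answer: 275467053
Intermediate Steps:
26625 + (22274 + (20 + 42)²)*(11313 - 767) = 26625 + (22274 + 62²)*10546 = 26625 + (22274 + 3844)*10546 = 26625 + 26118*10546 = 26625 + 275440428 = 275467053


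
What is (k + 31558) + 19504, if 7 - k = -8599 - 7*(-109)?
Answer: 58905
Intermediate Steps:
k = 7843 (k = 7 - (-8599 - 7*(-109)) = 7 - (-8599 + 763) = 7 - 1*(-7836) = 7 + 7836 = 7843)
(k + 31558) + 19504 = (7843 + 31558) + 19504 = 39401 + 19504 = 58905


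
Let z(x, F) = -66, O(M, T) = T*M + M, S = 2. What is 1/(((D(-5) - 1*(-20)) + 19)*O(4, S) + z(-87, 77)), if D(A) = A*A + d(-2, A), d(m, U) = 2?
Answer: 1/726 ≈ 0.0013774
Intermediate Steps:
O(M, T) = M + M*T (O(M, T) = M*T + M = M + M*T)
D(A) = 2 + A² (D(A) = A*A + 2 = A² + 2 = 2 + A²)
1/(((D(-5) - 1*(-20)) + 19)*O(4, S) + z(-87, 77)) = 1/((((2 + (-5)²) - 1*(-20)) + 19)*(4*(1 + 2)) - 66) = 1/((((2 + 25) + 20) + 19)*(4*3) - 66) = 1/(((27 + 20) + 19)*12 - 66) = 1/((47 + 19)*12 - 66) = 1/(66*12 - 66) = 1/(792 - 66) = 1/726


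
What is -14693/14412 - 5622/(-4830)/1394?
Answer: -8237269883/8086357020 ≈ -1.0187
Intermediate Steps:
-14693/14412 - 5622/(-4830)/1394 = -14693*1/14412 - 5622*(-1/4830)*(1/1394) = -14693/14412 + (937/805)*(1/1394) = -14693/14412 + 937/1122170 = -8237269883/8086357020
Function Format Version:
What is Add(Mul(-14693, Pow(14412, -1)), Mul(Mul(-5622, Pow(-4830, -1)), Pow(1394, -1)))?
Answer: Rational(-8237269883, 8086357020) ≈ -1.0187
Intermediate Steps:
Add(Mul(-14693, Pow(14412, -1)), Mul(Mul(-5622, Pow(-4830, -1)), Pow(1394, -1))) = Add(Mul(-14693, Rational(1, 14412)), Mul(Mul(-5622, Rational(-1, 4830)), Rational(1, 1394))) = Add(Rational(-14693, 14412), Mul(Rational(937, 805), Rational(1, 1394))) = Add(Rational(-14693, 14412), Rational(937, 1122170)) = Rational(-8237269883, 8086357020)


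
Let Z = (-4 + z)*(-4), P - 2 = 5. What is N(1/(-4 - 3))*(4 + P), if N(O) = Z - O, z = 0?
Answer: 1243/7 ≈ 177.57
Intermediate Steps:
P = 7 (P = 2 + 5 = 7)
Z = 16 (Z = (-4 + 0)*(-4) = -4*(-4) = 16)
N(O) = 16 - O
N(1/(-4 - 3))*(4 + P) = (16 - 1/(-4 - 3))*(4 + 7) = (16 - 1/(-7))*11 = (16 - 1*(-⅐))*11 = (16 + ⅐)*11 = (113/7)*11 = 1243/7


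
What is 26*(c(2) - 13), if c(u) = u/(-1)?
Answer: -390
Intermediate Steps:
c(u) = -u (c(u) = u*(-1) = -u)
26*(c(2) - 13) = 26*(-1*2 - 13) = 26*(-2 - 13) = 26*(-15) = -390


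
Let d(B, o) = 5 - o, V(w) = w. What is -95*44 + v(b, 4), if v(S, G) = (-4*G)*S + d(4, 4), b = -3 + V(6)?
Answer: -4227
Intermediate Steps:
b = 3 (b = -3 + 6 = 3)
v(S, G) = 1 - 4*G*S (v(S, G) = (-4*G)*S + (5 - 1*4) = -4*G*S + (5 - 4) = -4*G*S + 1 = 1 - 4*G*S)
-95*44 + v(b, 4) = -95*44 + (1 - 4*4*3) = -4180 + (1 - 48) = -4180 - 47 = -4227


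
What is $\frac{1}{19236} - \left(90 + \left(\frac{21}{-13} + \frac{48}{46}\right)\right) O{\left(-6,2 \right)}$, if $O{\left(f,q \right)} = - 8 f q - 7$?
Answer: $- \frac{45777274657}{5751564} \approx -7959.1$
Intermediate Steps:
$O{\left(f,q \right)} = -7 - 8 f q$ ($O{\left(f,q \right)} = - 8 f q - 7 = -7 - 8 f q$)
$\frac{1}{19236} - \left(90 + \left(\frac{21}{-13} + \frac{48}{46}\right)\right) O{\left(-6,2 \right)} = \frac{1}{19236} - \left(90 + \left(\frac{21}{-13} + \frac{48}{46}\right)\right) \left(-7 - \left(-48\right) 2\right) = \frac{1}{19236} - \left(90 + \left(21 \left(- \frac{1}{13}\right) + 48 \cdot \frac{1}{46}\right)\right) \left(-7 + 96\right) = \frac{1}{19236} - \left(90 + \left(- \frac{21}{13} + \frac{24}{23}\right)\right) 89 = \frac{1}{19236} - \left(90 - \frac{171}{299}\right) 89 = \frac{1}{19236} - \frac{26739}{299} \cdot 89 = \frac{1}{19236} - \frac{2379771}{299} = - \frac{45777274657}{5751564}$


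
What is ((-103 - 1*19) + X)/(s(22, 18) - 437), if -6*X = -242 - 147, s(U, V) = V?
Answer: 343/2514 ≈ 0.13644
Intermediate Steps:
X = 389/6 (X = -(-242 - 147)/6 = -1/6*(-389) = 389/6 ≈ 64.833)
((-103 - 1*19) + X)/(s(22, 18) - 437) = ((-103 - 1*19) + 389/6)/(18 - 437) = ((-103 - 19) + 389/6)/(-419) = (-122 + 389/6)*(-1/419) = -343/6*(-1/419) = 343/2514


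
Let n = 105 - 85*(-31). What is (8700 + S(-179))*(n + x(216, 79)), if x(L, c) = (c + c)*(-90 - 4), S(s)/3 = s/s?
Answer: -105410736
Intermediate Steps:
S(s) = 3 (S(s) = 3*(s/s) = 3*1 = 3)
x(L, c) = -188*c (x(L, c) = (2*c)*(-94) = -188*c)
n = 2740 (n = 105 + 2635 = 2740)
(8700 + S(-179))*(n + x(216, 79)) = (8700 + 3)*(2740 - 188*79) = 8703*(2740 - 14852) = 8703*(-12112) = -105410736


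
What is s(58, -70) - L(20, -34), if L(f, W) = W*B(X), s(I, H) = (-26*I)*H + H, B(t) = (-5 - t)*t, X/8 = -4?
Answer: 76114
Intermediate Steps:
X = -32 (X = 8*(-4) = -32)
B(t) = t*(-5 - t)
s(I, H) = H - 26*H*I (s(I, H) = -26*H*I + H = H - 26*H*I)
L(f, W) = -864*W (L(f, W) = W*(-1*(-32)*(5 - 32)) = W*(-1*(-32)*(-27)) = W*(-864) = -864*W)
s(58, -70) - L(20, -34) = -70*(1 - 26*58) - (-864)*(-34) = -70*(1 - 1508) - 1*29376 = -70*(-1507) - 29376 = 105490 - 29376 = 76114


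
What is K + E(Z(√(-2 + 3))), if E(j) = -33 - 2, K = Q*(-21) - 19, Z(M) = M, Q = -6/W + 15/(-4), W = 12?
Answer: 141/4 ≈ 35.250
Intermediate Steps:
Q = -17/4 (Q = -6/12 + 15/(-4) = -6*1/12 + 15*(-¼) = -½ - 15/4 = -17/4 ≈ -4.2500)
K = 281/4 (K = -17/4*(-21) - 19 = 357/4 - 19 = 281/4 ≈ 70.250)
E(j) = -35
K + E(Z(√(-2 + 3))) = 281/4 - 35 = 141/4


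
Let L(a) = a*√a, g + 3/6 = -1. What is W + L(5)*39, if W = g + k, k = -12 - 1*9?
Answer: -45/2 + 195*√5 ≈ 413.53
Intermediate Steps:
g = -3/2 (g = -½ - 1 = -3/2 ≈ -1.5000)
k = -21 (k = -12 - 9 = -21)
L(a) = a^(3/2)
W = -45/2 (W = -3/2 - 21 = -45/2 ≈ -22.500)
W + L(5)*39 = -45/2 + 5^(3/2)*39 = -45/2 + (5*√5)*39 = -45/2 + 195*√5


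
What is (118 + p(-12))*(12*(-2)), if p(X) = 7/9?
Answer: -8552/3 ≈ -2850.7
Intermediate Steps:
p(X) = 7/9 (p(X) = 7*(1/9) = 7/9)
(118 + p(-12))*(12*(-2)) = (118 + 7/9)*(12*(-2)) = (1069/9)*(-24) = -8552/3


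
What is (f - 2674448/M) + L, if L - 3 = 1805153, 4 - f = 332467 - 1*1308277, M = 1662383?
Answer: 4623034577062/1662383 ≈ 2.7810e+6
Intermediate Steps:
f = 975814 (f = 4 - (332467 - 1*1308277) = 4 - (332467 - 1308277) = 4 - 1*(-975810) = 4 + 975810 = 975814)
L = 1805156 (L = 3 + 1805153 = 1805156)
(f - 2674448/M) + L = (975814 - 2674448/1662383) + 1805156 = 1622173930314/1662383 + 1805156 = 4623034577062/1662383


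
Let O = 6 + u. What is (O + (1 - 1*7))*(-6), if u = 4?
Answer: -24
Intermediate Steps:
O = 10 (O = 6 + 4 = 10)
(O + (1 - 1*7))*(-6) = (10 + (1 - 1*7))*(-6) = (10 + (1 - 7))*(-6) = (10 - 6)*(-6) = 4*(-6) = -24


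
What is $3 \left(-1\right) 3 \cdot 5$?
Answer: $-45$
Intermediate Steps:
$3 \left(-1\right) 3 \cdot 5 = \left(-3\right) 3 \cdot 5 = \left(-9\right) 5 = -45$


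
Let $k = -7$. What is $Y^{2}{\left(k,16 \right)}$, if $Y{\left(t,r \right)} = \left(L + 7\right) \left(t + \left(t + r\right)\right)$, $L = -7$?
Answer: $0$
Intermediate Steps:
$Y{\left(t,r \right)} = 0$ ($Y{\left(t,r \right)} = \left(-7 + 7\right) \left(t + \left(t + r\right)\right) = 0 \left(t + \left(r + t\right)\right) = 0 \left(r + 2 t\right) = 0$)
$Y^{2}{\left(k,16 \right)} = 0^{2} = 0$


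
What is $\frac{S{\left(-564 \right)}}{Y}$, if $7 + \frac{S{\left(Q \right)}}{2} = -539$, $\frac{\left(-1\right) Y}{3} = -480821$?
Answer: $- \frac{364}{480821} \approx -0.00075704$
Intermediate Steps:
$Y = 1442463$ ($Y = \left(-3\right) \left(-480821\right) = 1442463$)
$S{\left(Q \right)} = -1092$ ($S{\left(Q \right)} = -14 + 2 \left(-539\right) = -14 - 1078 = -1092$)
$\frac{S{\left(-564 \right)}}{Y} = - \frac{1092}{1442463} = \left(-1092\right) \frac{1}{1442463} = - \frac{364}{480821}$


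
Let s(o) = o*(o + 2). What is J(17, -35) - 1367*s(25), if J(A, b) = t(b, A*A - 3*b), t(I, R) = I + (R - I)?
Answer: -922331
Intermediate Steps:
s(o) = o*(2 + o)
t(I, R) = R
J(A, b) = A² - 3*b (J(A, b) = A*A - 3*b = A² - 3*b)
J(17, -35) - 1367*s(25) = (17² - 3*(-35)) - 34175*(2 + 25) = (289 + 105) - 34175*27 = 394 - 1367*675 = 394 - 922725 = -922331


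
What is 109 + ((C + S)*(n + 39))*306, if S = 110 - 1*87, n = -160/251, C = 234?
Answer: 757271177/251 ≈ 3.0170e+6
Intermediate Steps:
n = -160/251 (n = -160*1/251 = -160/251 ≈ -0.63745)
S = 23 (S = 110 - 87 = 23)
109 + ((C + S)*(n + 39))*306 = 109 + ((234 + 23)*(-160/251 + 39))*306 = 109 + (257*(9629/251))*306 = 109 + (2474653/251)*306 = 109 + 757243818/251 = 757271177/251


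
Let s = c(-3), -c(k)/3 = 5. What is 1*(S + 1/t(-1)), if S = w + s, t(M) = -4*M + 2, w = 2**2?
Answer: -65/6 ≈ -10.833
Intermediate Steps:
c(k) = -15 (c(k) = -3*5 = -15)
w = 4
s = -15
t(M) = 2 - 4*M
S = -11 (S = 4 - 15 = -11)
1*(S + 1/t(-1)) = 1*(-11 + 1/(2 - 4*(-1))) = 1*(-11 + 1/(2 + 4)) = 1*(-11 + 1/6) = 1*(-65/6) = -65/6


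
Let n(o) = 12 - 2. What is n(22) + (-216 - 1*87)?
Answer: -293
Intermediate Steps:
n(o) = 10
n(22) + (-216 - 1*87) = 10 + (-216 - 1*87) = 10 + (-216 - 87) = 10 - 303 = -293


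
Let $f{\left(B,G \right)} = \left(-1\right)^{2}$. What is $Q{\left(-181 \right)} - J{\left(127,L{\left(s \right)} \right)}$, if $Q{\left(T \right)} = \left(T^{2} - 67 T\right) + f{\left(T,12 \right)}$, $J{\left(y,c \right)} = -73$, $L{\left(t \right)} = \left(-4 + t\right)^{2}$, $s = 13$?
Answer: $44962$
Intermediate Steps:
$f{\left(B,G \right)} = 1$
$Q{\left(T \right)} = 1 + T^{2} - 67 T$ ($Q{\left(T \right)} = \left(T^{2} - 67 T\right) + 1 = 1 + T^{2} - 67 T$)
$Q{\left(-181 \right)} - J{\left(127,L{\left(s \right)} \right)} = \left(1 + \left(-181\right)^{2} - -12127\right) - -73 = \left(1 + 32761 + 12127\right) + 73 = 44889 + 73 = 44962$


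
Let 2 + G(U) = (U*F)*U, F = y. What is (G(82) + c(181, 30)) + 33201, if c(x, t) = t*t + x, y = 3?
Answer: 54452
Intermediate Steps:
F = 3
G(U) = -2 + 3*U² (G(U) = -2 + (U*3)*U = -2 + (3*U)*U = -2 + 3*U²)
c(x, t) = x + t² (c(x, t) = t² + x = x + t²)
(G(82) + c(181, 30)) + 33201 = ((-2 + 3*82²) + (181 + 30²)) + 33201 = ((-2 + 3*6724) + (181 + 900)) + 33201 = ((-2 + 20172) + 1081) + 33201 = (20170 + 1081) + 33201 = 21251 + 33201 = 54452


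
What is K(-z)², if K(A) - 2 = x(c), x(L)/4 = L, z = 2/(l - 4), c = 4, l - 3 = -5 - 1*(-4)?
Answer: 324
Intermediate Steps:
l = 2 (l = 3 + (-5 - 1*(-4)) = 3 + (-5 + 4) = 3 - 1 = 2)
z = -1 (z = 2/(2 - 4) = 2/(-2) = -½*2 = -1)
x(L) = 4*L
K(A) = 18 (K(A) = 2 + 4*4 = 2 + 16 = 18)
K(-z)² = 18² = 324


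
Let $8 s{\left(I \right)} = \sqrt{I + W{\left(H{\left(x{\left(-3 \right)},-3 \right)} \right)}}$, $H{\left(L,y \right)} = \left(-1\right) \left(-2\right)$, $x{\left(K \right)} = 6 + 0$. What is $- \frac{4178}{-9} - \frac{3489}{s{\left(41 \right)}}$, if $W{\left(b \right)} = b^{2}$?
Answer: $\frac{4178}{9} - \frac{9304 \sqrt{5}}{5} \approx -3696.7$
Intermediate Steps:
$x{\left(K \right)} = 6$
$H{\left(L,y \right)} = 2$
$s{\left(I \right)} = \frac{\sqrt{4 + I}}{8}$ ($s{\left(I \right)} = \frac{\sqrt{I + 2^{2}}}{8} = \frac{\sqrt{I + 4}}{8} = \frac{\sqrt{4 + I}}{8}$)
$- \frac{4178}{-9} - \frac{3489}{s{\left(41 \right)}} = - \frac{4178}{-9} - \frac{3489}{\frac{1}{8} \sqrt{4 + 41}} = \left(-4178\right) \left(- \frac{1}{9}\right) - \frac{3489}{\frac{1}{8} \sqrt{45}} = \frac{4178}{9} - \frac{3489}{\frac{1}{8} \cdot 3 \sqrt{5}} = \frac{4178}{9} - \frac{3489}{\frac{3}{8} \sqrt{5}} = \frac{4178}{9} - 3489 \frac{8 \sqrt{5}}{15} = \frac{4178}{9} - \frac{9304 \sqrt{5}}{5}$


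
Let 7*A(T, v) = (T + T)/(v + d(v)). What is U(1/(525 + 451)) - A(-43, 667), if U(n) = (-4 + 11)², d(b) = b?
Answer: 228824/4669 ≈ 49.009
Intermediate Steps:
U(n) = 49 (U(n) = 7² = 49)
A(T, v) = T/(7*v) (A(T, v) = ((T + T)/(v + v))/7 = ((2*T)/((2*v)))/7 = ((2*T)*(1/(2*v)))/7 = (T/v)/7 = T/(7*v))
U(1/(525 + 451)) - A(-43, 667) = 49 - (-43)/(7*667) = 49 - 1*(-43/4669) = 49 + 43/4669 = 228824/4669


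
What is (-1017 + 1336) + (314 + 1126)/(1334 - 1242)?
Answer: 7697/23 ≈ 334.65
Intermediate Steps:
(-1017 + 1336) + (314 + 1126)/(1334 - 1242) = 319 + 1440/92 = 319 + 1440*(1/92) = 319 + 360/23 = 7697/23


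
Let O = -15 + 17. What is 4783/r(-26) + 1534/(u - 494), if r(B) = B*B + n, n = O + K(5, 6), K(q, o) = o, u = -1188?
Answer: 3497875/575244 ≈ 6.0807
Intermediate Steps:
O = 2
n = 8 (n = 2 + 6 = 8)
r(B) = 8 + B² (r(B) = B*B + 8 = B² + 8 = 8 + B²)
4783/r(-26) + 1534/(u - 494) = 4783/(8 + (-26)²) + 1534/(-1188 - 494) = 4783/(8 + 676) + 1534/(-1682) = 4783/684 + 1534*(-1/1682) = 4783*(1/684) - 767/841 = 4783/684 - 767/841 = 3497875/575244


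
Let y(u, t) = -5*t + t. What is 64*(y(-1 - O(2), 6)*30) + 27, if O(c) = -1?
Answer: -46053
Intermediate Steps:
y(u, t) = -4*t
64*(y(-1 - O(2), 6)*30) + 27 = 64*(-4*6*30) + 27 = 64*(-24*30) + 27 = 64*(-720) + 27 = -46080 + 27 = -46053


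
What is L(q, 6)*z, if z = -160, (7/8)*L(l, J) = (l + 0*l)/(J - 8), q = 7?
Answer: 640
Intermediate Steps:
L(l, J) = 8*l/(7*(-8 + J)) (L(l, J) = 8*((l + 0*l)/(J - 8))/7 = 8*((l + 0)/(-8 + J))/7 = 8*(l/(-8 + J))/7 = 8*l/(7*(-8 + J)))
L(q, 6)*z = ((8/7)*7/(-8 + 6))*(-160) = ((8/7)*7/(-2))*(-160) = ((8/7)*7*(-1/2))*(-160) = -4*(-160) = 640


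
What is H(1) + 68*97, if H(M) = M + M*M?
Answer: 6598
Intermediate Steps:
H(M) = M + M²
H(1) + 68*97 = 1*(1 + 1) + 68*97 = 1*2 + 6596 = 2 + 6596 = 6598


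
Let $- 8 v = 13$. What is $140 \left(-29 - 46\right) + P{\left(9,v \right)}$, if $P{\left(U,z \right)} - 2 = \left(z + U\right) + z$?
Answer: $- \frac{41969}{4} \approx -10492.0$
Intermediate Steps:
$v = - \frac{13}{8}$ ($v = \left(- \frac{1}{8}\right) 13 = - \frac{13}{8} \approx -1.625$)
$P{\left(U,z \right)} = 2 + U + 2 z$ ($P{\left(U,z \right)} = 2 + \left(\left(z + U\right) + z\right) = 2 + \left(\left(U + z\right) + z\right) = 2 + \left(U + 2 z\right) = 2 + U + 2 z$)
$140 \left(-29 - 46\right) + P{\left(9,v \right)} = 140 \left(-29 - 46\right) + \left(2 + 9 + 2 \left(- \frac{13}{8}\right)\right) = 140 \left(-29 - 46\right) + \left(2 + 9 - \frac{13}{4}\right) = 140 \left(-75\right) + \frac{31}{4} = -10500 + \frac{31}{4} = - \frac{41969}{4}$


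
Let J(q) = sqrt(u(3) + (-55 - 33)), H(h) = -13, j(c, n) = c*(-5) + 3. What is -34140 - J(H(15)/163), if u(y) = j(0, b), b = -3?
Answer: -34140 - I*sqrt(85) ≈ -34140.0 - 9.2195*I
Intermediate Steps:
j(c, n) = 3 - 5*c (j(c, n) = -5*c + 3 = 3 - 5*c)
u(y) = 3 (u(y) = 3 - 5*0 = 3 + 0 = 3)
J(q) = I*sqrt(85) (J(q) = sqrt(3 + (-55 - 33)) = sqrt(3 - 88) = sqrt(-85) = I*sqrt(85))
-34140 - J(H(15)/163) = -34140 - I*sqrt(85)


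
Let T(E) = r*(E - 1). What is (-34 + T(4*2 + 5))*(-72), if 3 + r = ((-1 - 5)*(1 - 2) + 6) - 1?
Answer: -4464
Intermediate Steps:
r = 8 (r = -3 + (((-1 - 5)*(1 - 2) + 6) - 1) = -3 + ((-6*(-1) + 6) - 1) = -3 + ((6 + 6) - 1) = -3 + (12 - 1) = -3 + 11 = 8)
T(E) = -8 + 8*E (T(E) = 8*(E - 1) = 8*(-1 + E) = -8 + 8*E)
(-34 + T(4*2 + 5))*(-72) = (-34 + (-8 + 8*(4*2 + 5)))*(-72) = (-34 + (-8 + 8*(8 + 5)))*(-72) = (-34 + (-8 + 8*13))*(-72) = (-34 + (-8 + 104))*(-72) = (-34 + 96)*(-72) = 62*(-72) = -4464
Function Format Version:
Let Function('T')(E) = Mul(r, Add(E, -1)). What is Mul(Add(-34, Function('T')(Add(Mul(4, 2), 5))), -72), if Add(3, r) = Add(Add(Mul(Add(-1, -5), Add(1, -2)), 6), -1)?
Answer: -4464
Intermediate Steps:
r = 8 (r = Add(-3, Add(Add(Mul(Add(-1, -5), Add(1, -2)), 6), -1)) = Add(-3, Add(Add(Mul(-6, -1), 6), -1)) = Add(-3, Add(Add(6, 6), -1)) = Add(-3, Add(12, -1)) = Add(-3, 11) = 8)
Function('T')(E) = Add(-8, Mul(8, E)) (Function('T')(E) = Mul(8, Add(E, -1)) = Mul(8, Add(-1, E)) = Add(-8, Mul(8, E)))
Mul(Add(-34, Function('T')(Add(Mul(4, 2), 5))), -72) = Mul(Add(-34, Add(-8, Mul(8, Add(Mul(4, 2), 5)))), -72) = Mul(Add(-34, Add(-8, Mul(8, Add(8, 5)))), -72) = Mul(Add(-34, Add(-8, Mul(8, 13))), -72) = Mul(Add(-34, Add(-8, 104)), -72) = Mul(Add(-34, 96), -72) = Mul(62, -72) = -4464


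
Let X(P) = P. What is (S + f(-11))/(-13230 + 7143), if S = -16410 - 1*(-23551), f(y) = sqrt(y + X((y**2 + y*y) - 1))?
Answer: -7141/6087 - sqrt(230)/6087 ≈ -1.1756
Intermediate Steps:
f(y) = sqrt(-1 + y + 2*y**2) (f(y) = sqrt(y + ((y**2 + y*y) - 1)) = sqrt(y + ((y**2 + y**2) - 1)) = sqrt(y + (2*y**2 - 1)) = sqrt(y + (-1 + 2*y**2)) = sqrt(-1 + y + 2*y**2))
S = 7141 (S = -16410 + 23551 = 7141)
(S + f(-11))/(-13230 + 7143) = (7141 + sqrt(-1 - 11 + 2*(-11)**2))/(-13230 + 7143) = (7141 + sqrt(-1 - 11 + 2*121))/(-6087) = (7141 + sqrt(-1 - 11 + 242))*(-1/6087) = (7141 + sqrt(230))*(-1/6087) = -7141/6087 - sqrt(230)/6087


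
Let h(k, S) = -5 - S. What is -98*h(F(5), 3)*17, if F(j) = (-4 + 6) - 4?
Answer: 13328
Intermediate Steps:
F(j) = -2 (F(j) = 2 - 4 = -2)
-98*h(F(5), 3)*17 = -98*(-5 - 1*3)*17 = -98*(-5 - 3)*17 = -98*(-8)*17 = 784*17 = 13328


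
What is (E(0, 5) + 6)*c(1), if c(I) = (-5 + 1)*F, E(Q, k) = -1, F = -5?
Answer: 100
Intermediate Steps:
c(I) = 20 (c(I) = (-5 + 1)*(-5) = -4*(-5) = 20)
(E(0, 5) + 6)*c(1) = (-1 + 6)*20 = 5*20 = 100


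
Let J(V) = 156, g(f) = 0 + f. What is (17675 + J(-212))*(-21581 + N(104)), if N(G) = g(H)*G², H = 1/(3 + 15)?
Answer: -3366867251/9 ≈ -3.7410e+8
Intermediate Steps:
H = 1/18 ≈ 0.055556
g(f) = f
N(G) = G²/18
(17675 + J(-212))*(-21581 + N(104)) = (17675 + 156)*(-21581 + (1/18)*104²) = 17831*(-21581 + (1/18)*10816) = 17831*(-21581 + 5408/9) = 17831*(-188821/9) = -3366867251/9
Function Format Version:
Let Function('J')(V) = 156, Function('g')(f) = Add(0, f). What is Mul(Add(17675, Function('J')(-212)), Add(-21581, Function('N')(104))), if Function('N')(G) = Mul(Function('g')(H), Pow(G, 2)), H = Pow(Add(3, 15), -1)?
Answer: Rational(-3366867251, 9) ≈ -3.7410e+8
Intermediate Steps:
H = Rational(1, 18) (H = Pow(18, -1) = Rational(1, 18) ≈ 0.055556)
Function('g')(f) = f
Function('N')(G) = Mul(Rational(1, 18), Pow(G, 2))
Mul(Add(17675, Function('J')(-212)), Add(-21581, Function('N')(104))) = Mul(Add(17675, 156), Add(-21581, Mul(Rational(1, 18), Pow(104, 2)))) = Mul(17831, Add(-21581, Mul(Rational(1, 18), 10816))) = Mul(17831, Add(-21581, Rational(5408, 9))) = Mul(17831, Rational(-188821, 9)) = Rational(-3366867251, 9)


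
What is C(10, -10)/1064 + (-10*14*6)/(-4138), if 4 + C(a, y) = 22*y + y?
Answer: -18633/1100708 ≈ -0.016928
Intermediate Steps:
C(a, y) = -4 + 23*y (C(a, y) = -4 + (22*y + y) = -4 + 23*y)
C(10, -10)/1064 + (-10*14*6)/(-4138) = (-4 + 23*(-10))/1064 + (-10*14*6)/(-4138) = (-4 - 230)*(1/1064) - 140*6*(-1/4138) = -234*1/1064 - 840*(-1/4138) = -117/532 + 420/2069 = -18633/1100708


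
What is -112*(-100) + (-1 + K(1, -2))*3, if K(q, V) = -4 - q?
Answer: 11182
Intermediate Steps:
-112*(-100) + (-1 + K(1, -2))*3 = -112*(-100) + (-1 + (-4 - 1*1))*3 = 11200 + (-1 + (-4 - 1))*3 = 11200 + (-1 - 5)*3 = 11200 - 6*3 = 11200 - 18 = 11182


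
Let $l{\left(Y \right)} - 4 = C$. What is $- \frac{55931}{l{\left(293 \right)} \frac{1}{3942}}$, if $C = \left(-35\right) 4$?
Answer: $\frac{110240001}{68} \approx 1.6212 \cdot 10^{6}$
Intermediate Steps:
$C = -140$
$l{\left(Y \right)} = -136$ ($l{\left(Y \right)} = 4 - 140 = -136$)
$- \frac{55931}{l{\left(293 \right)} \frac{1}{3942}} = - \frac{55931}{\left(-136\right) \frac{1}{3942}} = - \frac{55931}{- \frac{68}{1971}} = \left(-55931\right) \left(- \frac{1971}{68}\right) = \frac{110240001}{68}$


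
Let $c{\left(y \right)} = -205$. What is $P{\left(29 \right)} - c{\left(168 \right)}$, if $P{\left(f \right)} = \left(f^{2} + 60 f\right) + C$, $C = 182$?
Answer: $2968$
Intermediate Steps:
$P{\left(f \right)} = 182 + f^{2} + 60 f$ ($P{\left(f \right)} = \left(f^{2} + 60 f\right) + 182 = 182 + f^{2} + 60 f$)
$P{\left(29 \right)} - c{\left(168 \right)} = \left(182 + 29^{2} + 60 \cdot 29\right) - -205 = \left(182 + 841 + 1740\right) + 205 = 2763 + 205 = 2968$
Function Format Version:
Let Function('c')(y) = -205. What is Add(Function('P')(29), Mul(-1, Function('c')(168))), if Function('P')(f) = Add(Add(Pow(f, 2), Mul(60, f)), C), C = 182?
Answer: 2968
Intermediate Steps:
Function('P')(f) = Add(182, Pow(f, 2), Mul(60, f)) (Function('P')(f) = Add(Add(Pow(f, 2), Mul(60, f)), 182) = Add(182, Pow(f, 2), Mul(60, f)))
Add(Function('P')(29), Mul(-1, Function('c')(168))) = Add(Add(182, Pow(29, 2), Mul(60, 29)), Mul(-1, -205)) = Add(Add(182, 841, 1740), 205) = Add(2763, 205) = 2968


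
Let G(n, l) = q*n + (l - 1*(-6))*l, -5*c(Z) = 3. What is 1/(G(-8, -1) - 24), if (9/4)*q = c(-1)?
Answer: -15/403 ≈ -0.037221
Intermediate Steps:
c(Z) = -⅗ (c(Z) = -⅕*3 = -⅗)
q = -4/15 (q = (4/9)*(-⅗) = -4/15 ≈ -0.26667)
G(n, l) = -4*n/15 + l*(6 + l) (G(n, l) = -4*n/15 + (l - 1*(-6))*l = -4*n/15 + (l + 6)*l = -4*n/15 + (6 + l)*l = -4*n/15 + l*(6 + l))
1/(G(-8, -1) - 24) = 1/(((-1)² + 6*(-1) - 4/15*(-8)) - 24) = 1/((1 - 6 + 32/15) - 24) = 1/(-43/15 - 24) = 1/(-403/15) = -15/403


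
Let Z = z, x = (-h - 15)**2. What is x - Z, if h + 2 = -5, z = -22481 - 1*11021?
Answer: 33566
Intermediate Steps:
z = -33502 (z = -22481 - 11021 = -33502)
h = -7 (h = -2 - 5 = -7)
x = 64 (x = (-1*(-7) - 15)**2 = (7 - 15)**2 = (-8)**2 = 64)
Z = -33502
x - Z = 64 - 1*(-33502) = 64 + 33502 = 33566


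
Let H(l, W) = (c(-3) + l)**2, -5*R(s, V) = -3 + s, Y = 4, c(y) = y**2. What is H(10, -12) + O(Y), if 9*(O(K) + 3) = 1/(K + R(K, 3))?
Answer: 61223/171 ≈ 358.03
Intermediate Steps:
R(s, V) = 3/5 - s/5 (R(s, V) = -(-3 + s)/5 = 3/5 - s/5)
H(l, W) = (9 + l)**2 (H(l, W) = ((-3)**2 + l)**2 = (9 + l)**2)
O(K) = -3 + 1/(9*(3/5 + 4*K/5)) (O(K) = -3 + 1/(9*(K + (3/5 - K/5))) = -3 + 1/(9*(3/5 + 4*K/5)))
H(10, -12) + O(Y) = (9 + 10)**2 + 4*(-19 - 27*4)/(9*(3 + 4*4)) = 19**2 + 4*(-19 - 108)/(9*(3 + 16)) = 361 + (4/9)*(-127)/19 = 361 + (4/9)*(1/19)*(-127) = 361 - 508/171 = 61223/171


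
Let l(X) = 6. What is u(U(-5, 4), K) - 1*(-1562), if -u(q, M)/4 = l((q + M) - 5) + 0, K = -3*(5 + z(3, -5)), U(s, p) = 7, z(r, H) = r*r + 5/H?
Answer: 1538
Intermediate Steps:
z(r, H) = r² + 5/H
K = -39 (K = -3*(5 + (3² + 5/(-5))) = -3*(5 + (9 + 5*(-⅕))) = -3*(5 + (9 - 1)) = -3*(5 + 8) = -3*13 = -39)
u(q, M) = -24 (u(q, M) = -4*(6 + 0) = -4*6 = -24)
u(U(-5, 4), K) - 1*(-1562) = -24 - 1*(-1562) = -24 + 1562 = 1538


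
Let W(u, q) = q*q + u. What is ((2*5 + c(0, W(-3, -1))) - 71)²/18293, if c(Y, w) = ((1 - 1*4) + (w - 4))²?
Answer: 400/18293 ≈ 0.021866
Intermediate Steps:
W(u, q) = u + q² (W(u, q) = q² + u = u + q²)
c(Y, w) = (-7 + w)² (c(Y, w) = ((1 - 4) + (-4 + w))² = (-3 + (-4 + w))² = (-7 + w)²)
((2*5 + c(0, W(-3, -1))) - 71)²/18293 = ((2*5 + (-7 + (-3 + (-1)²))²) - 71)²/18293 = ((10 + (-7 + (-3 + 1))²) - 71)²*(1/18293) = ((10 + (-7 - 2)²) - 71)²*(1/18293) = ((10 + (-9)²) - 71)²*(1/18293) = ((10 + 81) - 71)²*(1/18293) = (91 - 71)²*(1/18293) = 20²*(1/18293) = 400*(1/18293) = 400/18293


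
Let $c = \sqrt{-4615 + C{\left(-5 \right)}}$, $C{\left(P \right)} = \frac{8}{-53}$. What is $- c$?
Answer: $- \frac{i \sqrt{12963959}}{53} \approx - 67.935 i$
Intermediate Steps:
$C{\left(P \right)} = - \frac{8}{53}$ ($C{\left(P \right)} = 8 \left(- \frac{1}{53}\right) = - \frac{8}{53}$)
$c = \frac{i \sqrt{12963959}}{53}$ ($c = \sqrt{-4615 - \frac{8}{53}} = \sqrt{- \frac{244603}{53}} = \frac{i \sqrt{12963959}}{53} \approx 67.935 i$)
$- c = - \frac{i \sqrt{12963959}}{53}$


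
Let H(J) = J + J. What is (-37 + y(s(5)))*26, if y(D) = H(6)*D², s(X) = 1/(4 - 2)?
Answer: -884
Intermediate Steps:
H(J) = 2*J
s(X) = ½ (s(X) = 1/2 = ½)
y(D) = 12*D² (y(D) = (2*6)*D² = 12*D²)
(-37 + y(s(5)))*26 = (-37 + 12*(½)²)*26 = (-37 + 12*(¼))*26 = (-37 + 3)*26 = -34*26 = -884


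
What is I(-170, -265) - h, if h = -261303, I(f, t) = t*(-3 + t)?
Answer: 332323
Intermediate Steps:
I(-170, -265) - h = -265*(-3 - 265) - 1*(-261303) = -265*(-268) + 261303 = 71020 + 261303 = 332323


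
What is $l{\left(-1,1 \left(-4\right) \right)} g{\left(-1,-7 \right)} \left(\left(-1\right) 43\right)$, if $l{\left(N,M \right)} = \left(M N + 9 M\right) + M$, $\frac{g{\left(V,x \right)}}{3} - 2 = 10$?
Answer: $55728$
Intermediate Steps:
$g{\left(V,x \right)} = 36$ ($g{\left(V,x \right)} = 6 + 3 \cdot 10 = 6 + 30 = 36$)
$l{\left(N,M \right)} = 10 M + M N$ ($l{\left(N,M \right)} = \left(9 M + M N\right) + M = 10 M + M N$)
$l{\left(-1,1 \left(-4\right) \right)} g{\left(-1,-7 \right)} \left(\left(-1\right) 43\right) = 1 \left(-4\right) \left(10 - 1\right) 36 \left(\left(-1\right) 43\right) = \left(-4\right) 9 \cdot 36 \left(-43\right) = \left(-36\right) 36 \left(-43\right) = \left(-1296\right) \left(-43\right) = 55728$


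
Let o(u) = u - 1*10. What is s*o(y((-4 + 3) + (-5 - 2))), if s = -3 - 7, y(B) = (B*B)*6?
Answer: -3740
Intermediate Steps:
y(B) = 6*B² (y(B) = B²*6 = 6*B²)
s = -10
o(u) = -10 + u (o(u) = u - 10 = -10 + u)
s*o(y((-4 + 3) + (-5 - 2))) = -10*(-10 + 6*((-4 + 3) + (-5 - 2))²) = -10*(-10 + 6*(-1 - 7)²) = -10*(-10 + 6*(-8)²) = -10*(-10 + 6*64) = -10*(-10 + 384) = -10*374 = -3740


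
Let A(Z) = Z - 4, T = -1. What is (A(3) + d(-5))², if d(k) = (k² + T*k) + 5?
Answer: 1156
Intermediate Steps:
d(k) = 5 + k² - k (d(k) = (k² - k) + 5 = 5 + k² - k)
A(Z) = -4 + Z
(A(3) + d(-5))² = ((-4 + 3) + (5 + (-5)² - 1*(-5)))² = (-1 + (5 + 25 + 5))² = (-1 + 35)² = 34² = 1156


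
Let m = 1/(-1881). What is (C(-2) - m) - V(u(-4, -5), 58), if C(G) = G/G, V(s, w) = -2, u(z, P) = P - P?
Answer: 5644/1881 ≈ 3.0005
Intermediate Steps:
u(z, P) = 0
C(G) = 1
m = -1/1881 ≈ -0.00053163
(C(-2) - m) - V(u(-4, -5), 58) = (1 - 1*(-1/1881)) - 1*(-2) = (1 + 1/1881) + 2 = 1882/1881 + 2 = 5644/1881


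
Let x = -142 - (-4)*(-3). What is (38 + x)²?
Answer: 13456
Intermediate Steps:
x = -154 (x = -142 - 1*12 = -142 - 12 = -154)
(38 + x)² = (38 - 154)² = (-116)² = 13456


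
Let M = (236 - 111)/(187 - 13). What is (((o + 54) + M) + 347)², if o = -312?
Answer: 243703321/30276 ≈ 8049.4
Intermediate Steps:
M = 125/174 ≈ 0.71839
(((o + 54) + M) + 347)² = (((-312 + 54) + 125/174) + 347)² = ((-258 + 125/174) + 347)² = (-44767/174 + 347)² = (15611/174)² = 243703321/30276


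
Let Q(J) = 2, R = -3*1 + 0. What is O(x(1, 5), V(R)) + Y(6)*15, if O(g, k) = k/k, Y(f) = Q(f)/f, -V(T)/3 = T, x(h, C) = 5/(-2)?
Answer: 6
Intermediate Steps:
R = -3 (R = -3 + 0 = -3)
x(h, C) = -5/2 (x(h, C) = 5*(-½) = -5/2)
V(T) = -3*T
Y(f) = 2/f
O(g, k) = 1
O(x(1, 5), V(R)) + Y(6)*15 = 1 + (2/6)*15 = 1 + (2*(⅙))*15 = 1 + (⅓)*15 = 1 + 5 = 6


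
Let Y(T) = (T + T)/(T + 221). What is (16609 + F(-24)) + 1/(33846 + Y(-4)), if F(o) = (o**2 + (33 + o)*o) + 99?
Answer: 125357189249/7344574 ≈ 17068.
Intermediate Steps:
F(o) = 99 + o**2 + o*(33 + o) (F(o) = (o**2 + o*(33 + o)) + 99 = 99 + o**2 + o*(33 + o))
Y(T) = 2*T/(221 + T) (Y(T) = (2*T)/(221 + T) = 2*T/(221 + T))
(16609 + F(-24)) + 1/(33846 + Y(-4)) = (16609 + (99 + 2*(-24)**2 + 33*(-24))) + 1/(33846 + 2*(-4)/(221 - 4)) = (16609 + (99 + 2*576 - 792)) + 1/(33846 + 2*(-4)/217) = (16609 + (99 + 1152 - 792)) + 1/(33846 + 2*(-4)*(1/217)) = (16609 + 459) + 1/(33846 - 8/217) = 17068 + 1/(7344574/217) = 17068 + 217/7344574 = 125357189249/7344574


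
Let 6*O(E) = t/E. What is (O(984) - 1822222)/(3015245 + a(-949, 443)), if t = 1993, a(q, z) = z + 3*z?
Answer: -10758396695/17812468368 ≈ -0.60398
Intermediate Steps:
a(q, z) = 4*z
O(E) = 1993/(6*E) (O(E) = (1993/E)/6 = 1993/(6*E))
(O(984) - 1822222)/(3015245 + a(-949, 443)) = ((1993/6)/984 - 1822222)/(3015245 + 4*443) = ((1993/6)*(1/984) - 1822222)/(3015245 + 1772) = (1993/5904 - 1822222)/3017017 = -10758396695/5904*1/3017017 = -10758396695/17812468368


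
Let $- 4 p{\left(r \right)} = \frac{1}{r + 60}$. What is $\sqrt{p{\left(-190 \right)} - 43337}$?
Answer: $\frac{i \sqrt{2929581070}}{260} \approx 208.18 i$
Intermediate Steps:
$p{\left(r \right)} = - \frac{1}{4 \left(60 + r\right)}$ ($p{\left(r \right)} = - \frac{1}{4 \left(r + 60\right)} = - \frac{1}{4 \left(60 + r\right)}$)
$\sqrt{p{\left(-190 \right)} - 43337} = \sqrt{- \frac{1}{240 + 4 \left(-190\right)} - 43337} = \sqrt{- \frac{1}{240 - 760} - 43337} = \sqrt{- \frac{1}{-520} - 43337} = \sqrt{\left(-1\right) \left(- \frac{1}{520}\right) - 43337} = \sqrt{\frac{1}{520} - 43337} = \sqrt{- \frac{22535239}{520}} = \frac{i \sqrt{2929581070}}{260}$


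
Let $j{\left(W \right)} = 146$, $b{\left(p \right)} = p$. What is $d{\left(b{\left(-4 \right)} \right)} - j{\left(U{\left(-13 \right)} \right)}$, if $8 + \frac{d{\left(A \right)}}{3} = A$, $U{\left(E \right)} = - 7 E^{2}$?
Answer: $-182$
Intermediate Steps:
$d{\left(A \right)} = -24 + 3 A$
$d{\left(b{\left(-4 \right)} \right)} - j{\left(U{\left(-13 \right)} \right)} = \left(-24 + 3 \left(-4\right)\right) - 146 = \left(-24 - 12\right) - 146 = -36 - 146 = -182$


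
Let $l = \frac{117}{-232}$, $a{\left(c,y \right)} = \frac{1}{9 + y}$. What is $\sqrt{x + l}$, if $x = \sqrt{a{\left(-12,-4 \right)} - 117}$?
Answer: $\frac{\sqrt{-169650 + 134560 i \sqrt{730}}}{580} \approx 2.271 + 2.3794 i$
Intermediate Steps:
$l = - \frac{117}{232}$ ($l = 117 \left(- \frac{1}{232}\right) = - \frac{117}{232} \approx -0.50431$)
$x = \frac{2 i \sqrt{730}}{5}$ ($x = \sqrt{\frac{1}{9 - 4} - 117} = \sqrt{\frac{1}{5} - 117} = \sqrt{- \frac{584}{5}} = \frac{2 i \sqrt{730}}{5} \approx 10.807 i$)
$\sqrt{x + l} = \sqrt{\frac{2 i \sqrt{730}}{5} - \frac{117}{232}} = \sqrt{- \frac{117}{232} + \frac{2 i \sqrt{730}}{5}}$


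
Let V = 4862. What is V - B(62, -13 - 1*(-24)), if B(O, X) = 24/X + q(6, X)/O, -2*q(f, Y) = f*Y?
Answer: 3314759/682 ≈ 4860.4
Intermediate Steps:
q(f, Y) = -Y*f/2 (q(f, Y) = -f*Y/2 = -Y*f/2)
B(O, X) = 24/X - 3*X/O (B(O, X) = 24/X + (-½*X*6)/O = 24/X + (-3*X)/O = 24/X - 3*X/O)
V - B(62, -13 - 1*(-24)) = 4862 - (24/(-13 - 1*(-24)) - 3*(-13 - 1*(-24))/62) = 4862 - (24/(-13 + 24) - 3*(-13 + 24)*1/62) = 4862 - (24/11 - 3*11*1/62) = 4862 - (24*(1/11) - 33/62) = 4862 - (24/11 - 33/62) = 4862 - 1*1125/682 = 4862 - 1125/682 = 3314759/682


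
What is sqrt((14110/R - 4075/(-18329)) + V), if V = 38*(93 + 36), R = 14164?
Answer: sqrt(82617231057420569178)/129805978 ≈ 70.023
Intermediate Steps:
V = 4902 (V = 38*129 = 4902)
sqrt((14110/R - 4075/(-18329)) + V) = sqrt((14110/14164 - 4075/(-18329)) + 4902) = sqrt((14110*(1/14164) - 4075*(-1/18329)) + 4902) = sqrt((7055/7082 + 4075/18329) + 4902) = sqrt(158170245/129805978 + 4902) = sqrt(636467074401/129805978) = sqrt(82617231057420569178)/129805978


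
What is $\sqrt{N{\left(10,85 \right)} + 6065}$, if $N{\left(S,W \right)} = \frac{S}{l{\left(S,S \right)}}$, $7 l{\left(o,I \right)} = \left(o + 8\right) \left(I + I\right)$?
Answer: $\frac{\sqrt{218347}}{6} \approx 77.879$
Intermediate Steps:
$l{\left(o,I \right)} = \frac{2 I \left(8 + o\right)}{7}$ ($l{\left(o,I \right)} = \frac{\left(o + 8\right) \left(I + I\right)}{7} = \frac{\left(8 + o\right) 2 I}{7} = \frac{2 I \left(8 + o\right)}{7}$)
$N{\left(S,W \right)} = \frac{7}{2 \left(8 + S\right)}$ ($N{\left(S,W \right)} = \frac{S}{\frac{2}{7} S \left(8 + S\right)} = S \frac{7}{2 S \left(8 + S\right)} = \frac{7}{2 \left(8 + S\right)}$)
$\sqrt{N{\left(10,85 \right)} + 6065} = \sqrt{\frac{7}{2 \left(8 + 10\right)} + 6065} = \sqrt{\frac{7}{2 \cdot 18} + 6065} = \sqrt{\frac{7}{2} \cdot \frac{1}{18} + 6065} = \sqrt{\frac{7}{36} + 6065} = \sqrt{\frac{218347}{36}} = \frac{\sqrt{218347}}{6}$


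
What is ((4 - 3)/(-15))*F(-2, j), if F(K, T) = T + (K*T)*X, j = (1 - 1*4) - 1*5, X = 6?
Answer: -88/15 ≈ -5.8667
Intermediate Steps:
j = -8 (j = (1 - 4) - 5 = -3 - 5 = -8)
F(K, T) = T + 6*K*T (F(K, T) = T + (K*T)*6 = T + 6*K*T)
((4 - 3)/(-15))*F(-2, j) = ((4 - 3)/(-15))*(-8*(1 + 6*(-2))) = (1*(-1/15))*(-8*(1 - 12)) = -(-8)*(-11)/15 = -1/15*88 = -88/15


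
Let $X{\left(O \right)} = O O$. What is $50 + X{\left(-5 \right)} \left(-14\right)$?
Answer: $-300$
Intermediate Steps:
$X{\left(O \right)} = O^{2}$
$50 + X{\left(-5 \right)} \left(-14\right) = 50 + \left(-5\right)^{2} \left(-14\right) = 50 + 25 \left(-14\right) = 50 - 350 = -300$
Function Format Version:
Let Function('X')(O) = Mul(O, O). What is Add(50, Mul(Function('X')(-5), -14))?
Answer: -300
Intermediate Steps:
Function('X')(O) = Pow(O, 2)
Add(50, Mul(Function('X')(-5), -14)) = Add(50, Mul(Pow(-5, 2), -14)) = Add(50, Mul(25, -14)) = Add(50, -350) = -300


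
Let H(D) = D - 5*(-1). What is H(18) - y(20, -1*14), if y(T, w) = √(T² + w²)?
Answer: 23 - 2*√149 ≈ -1.4131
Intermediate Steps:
H(D) = 5 + D (H(D) = D + 5 = 5 + D)
H(18) - y(20, -1*14) = (5 + 18) - √(20² + (-1*14)²) = 23 - √(400 + (-14)²) = 23 - √(400 + 196) = 23 - √596 = 23 - 2*√149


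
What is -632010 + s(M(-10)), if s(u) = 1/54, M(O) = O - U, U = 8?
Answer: -34128539/54 ≈ -6.3201e+5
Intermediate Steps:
M(O) = -8 + O (M(O) = O - 1*8 = O - 8 = -8 + O)
s(u) = 1/54
-632010 + s(M(-10)) = -632010 + 1/54 = -34128539/54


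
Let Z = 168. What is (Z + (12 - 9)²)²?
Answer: 31329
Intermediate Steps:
(Z + (12 - 9)²)² = (168 + (12 - 9)²)² = (168 + 3²)² = (168 + 9)² = 177² = 31329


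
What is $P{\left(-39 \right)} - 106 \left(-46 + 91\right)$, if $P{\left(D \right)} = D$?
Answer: $-4809$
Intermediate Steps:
$P{\left(-39 \right)} - 106 \left(-46 + 91\right) = -39 - 106 \left(-46 + 91\right) = -39 - 4770 = -4809$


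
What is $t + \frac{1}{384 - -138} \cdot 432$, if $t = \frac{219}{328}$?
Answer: $\frac{14223}{9512} \approx 1.4953$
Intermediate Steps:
$t = \frac{219}{328}$ ($t = 219 \cdot \frac{1}{328} = \frac{219}{328} \approx 0.66768$)
$t + \frac{1}{384 - -138} \cdot 432 = \frac{219}{328} + \frac{1}{384 - -138} \cdot 432 = \frac{219}{328} + \frac{1}{384 + 138} \cdot 432 = \frac{219}{328} + \frac{1}{522} \cdot 432 = \frac{219}{328} + \frac{24}{29} = \frac{14223}{9512}$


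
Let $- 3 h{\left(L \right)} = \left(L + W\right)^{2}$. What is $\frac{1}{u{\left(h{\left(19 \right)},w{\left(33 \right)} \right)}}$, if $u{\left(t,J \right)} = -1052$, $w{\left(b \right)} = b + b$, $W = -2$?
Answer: $- \frac{1}{1052} \approx -0.00095057$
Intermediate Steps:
$w{\left(b \right)} = 2 b$
$h{\left(L \right)} = - \frac{\left(-2 + L\right)^{2}}{3}$ ($h{\left(L \right)} = - \frac{\left(L - 2\right)^{2}}{3} = - \frac{\left(-2 + L\right)^{2}}{3}$)
$\frac{1}{u{\left(h{\left(19 \right)},w{\left(33 \right)} \right)}} = \frac{1}{-1052} = - \frac{1}{1052}$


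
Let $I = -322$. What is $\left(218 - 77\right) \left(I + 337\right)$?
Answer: $2115$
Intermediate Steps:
$\left(218 - 77\right) \left(I + 337\right) = \left(218 - 77\right) \left(-322 + 337\right) = 141 \cdot 15 = 2115$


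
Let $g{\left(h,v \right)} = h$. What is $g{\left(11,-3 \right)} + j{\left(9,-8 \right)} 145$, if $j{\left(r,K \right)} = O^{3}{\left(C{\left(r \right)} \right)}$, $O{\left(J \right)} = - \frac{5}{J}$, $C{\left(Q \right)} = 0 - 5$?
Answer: $156$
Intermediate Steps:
$C{\left(Q \right)} = -5$ ($C{\left(Q \right)} = 0 - 5 = -5$)
$j{\left(r,K \right)} = 1$ ($j{\left(r,K \right)} = \left(- \frac{5}{-5}\right)^{3} = \left(\left(-5\right) \left(- \frac{1}{5}\right)\right)^{3} = 1^{3} = 1$)
$g{\left(11,-3 \right)} + j{\left(9,-8 \right)} 145 = 11 + 1 \cdot 145 = 11 + 145 = 156$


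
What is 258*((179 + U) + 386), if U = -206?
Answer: 92622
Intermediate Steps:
258*((179 + U) + 386) = 258*((179 - 206) + 386) = 258*(-27 + 386) = 258*359 = 92622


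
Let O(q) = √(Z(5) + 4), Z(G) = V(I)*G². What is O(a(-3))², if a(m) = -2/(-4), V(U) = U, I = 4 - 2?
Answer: 54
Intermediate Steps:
I = 2
a(m) = ½ (a(m) = -2*(-¼) = ½)
Z(G) = 2*G²
O(q) = 3*√6 (O(q) = √(2*5² + 4) = √(2*25 + 4) = √(50 + 4) = √54 = 3*√6)
O(a(-3))² = (3*√6)² = 54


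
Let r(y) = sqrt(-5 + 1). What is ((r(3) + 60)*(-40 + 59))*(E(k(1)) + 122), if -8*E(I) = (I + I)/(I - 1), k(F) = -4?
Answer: 138852 + 23142*I/5 ≈ 1.3885e+5 + 4628.4*I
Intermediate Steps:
r(y) = 2*I (r(y) = sqrt(-4) = 2*I)
E(I) = -I/(4*(-1 + I)) (E(I) = -(I + I)/(8*(I - 1)) = -2*I/(8*(-1 + I)) = -I/(4*(-1 + I)))
((r(3) + 60)*(-40 + 59))*(E(k(1)) + 122) = ((2*I + 60)*(-40 + 59))*(-1*(-4)/(-4 + 4*(-4)) + 122) = ((60 + 2*I)*19)*(-1*(-4)/(-4 - 16) + 122) = (1140 + 38*I)*(-1*(-4)/(-20) + 122) = (1140 + 38*I)*(-1*(-4)*(-1/20) + 122) = (1140 + 38*I)*(-1/5 + 122) = (1140 + 38*I)*(609/5) = 138852 + 23142*I/5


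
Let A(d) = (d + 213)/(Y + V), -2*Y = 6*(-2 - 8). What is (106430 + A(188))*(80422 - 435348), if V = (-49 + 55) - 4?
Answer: -604467549543/16 ≈ -3.7779e+10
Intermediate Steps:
Y = 30 (Y = -3*(-2 - 8) = -3*(-10) = -1/2*(-60) = 30)
V = 2 (V = 6 - 4 = 2)
A(d) = 213/32 + d/32 (A(d) = (d + 213)/(30 + 2) = (213 + d)/32 = (213 + d)*(1/32) = 213/32 + d/32)
(106430 + A(188))*(80422 - 435348) = (106430 + (213/32 + (1/32)*188))*(80422 - 435348) = (106430 + (213/32 + 47/8))*(-354926) = (106430 + 401/32)*(-354926) = (3406161/32)*(-354926) = -604467549543/16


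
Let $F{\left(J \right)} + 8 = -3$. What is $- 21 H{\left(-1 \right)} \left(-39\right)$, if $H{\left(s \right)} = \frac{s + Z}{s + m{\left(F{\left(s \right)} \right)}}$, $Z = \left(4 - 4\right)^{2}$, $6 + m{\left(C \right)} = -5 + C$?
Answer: $\frac{819}{23} \approx 35.609$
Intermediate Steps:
$F{\left(J \right)} = -11$ ($F{\left(J \right)} = -8 - 3 = -11$)
$m{\left(C \right)} = -11 + C$ ($m{\left(C \right)} = -6 + \left(-5 + C\right) = -11 + C$)
$Z = 0$ ($Z = 0^{2} = 0$)
$H{\left(s \right)} = \frac{s}{-22 + s}$ ($H{\left(s \right)} = \frac{s + 0}{s - 22} = \frac{s}{s - 22} = \frac{s}{-22 + s}$)
$- 21 H{\left(-1 \right)} \left(-39\right) = - 21 \left(- \frac{1}{-22 - 1}\right) \left(-39\right) = - 21 \left(- \frac{1}{-23}\right) \left(-39\right) = - 21 \left(\left(-1\right) \left(- \frac{1}{23}\right)\right) \left(-39\right) = \left(-21\right) \frac{1}{23} \left(-39\right) = \left(- \frac{21}{23}\right) \left(-39\right) = \frac{819}{23}$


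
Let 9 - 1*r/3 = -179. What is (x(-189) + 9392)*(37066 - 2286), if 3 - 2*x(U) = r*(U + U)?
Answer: 4034114810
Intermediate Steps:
r = 564 (r = 27 - 3*(-179) = 27 + 537 = 564)
x(U) = 3/2 - 564*U (x(U) = 3/2 - 282*(U + U) = 3/2 - 282*2*U = 3/2 - 564*U)
(x(-189) + 9392)*(37066 - 2286) = ((3/2 - 564*(-189)) + 9392)*(37066 - 2286) = ((3/2 + 106596) + 9392)*34780 = (213195/2 + 9392)*34780 = (231979/2)*34780 = 4034114810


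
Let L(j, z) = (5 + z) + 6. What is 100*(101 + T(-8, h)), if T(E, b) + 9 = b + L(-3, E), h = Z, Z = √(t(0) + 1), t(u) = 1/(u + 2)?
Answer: 9500 + 50*√6 ≈ 9622.5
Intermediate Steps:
L(j, z) = 11 + z
t(u) = 1/(2 + u)
Z = √6/2 (Z = √(1/(2 + 0) + 1) = √(1/2 + 1) = √(½ + 1) = √(3/2) = √6/2 ≈ 1.2247)
h = √6/2 ≈ 1.2247
T(E, b) = 2 + E + b (T(E, b) = -9 + (b + (11 + E)) = -9 + (11 + E + b) = 2 + E + b)
100*(101 + T(-8, h)) = 100*(101 + (2 - 8 + √6/2)) = 100*(101 + (-6 + √6/2)) = 100*(95 + √6/2) = 9500 + 50*√6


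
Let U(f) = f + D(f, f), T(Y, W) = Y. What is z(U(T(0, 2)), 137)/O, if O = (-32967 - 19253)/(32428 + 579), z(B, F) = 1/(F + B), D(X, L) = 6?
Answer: -2539/574420 ≈ -0.0044201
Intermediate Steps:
U(f) = 6 + f (U(f) = f + 6 = 6 + f)
z(B, F) = 1/(B + F)
O = -52220/33007 ≈ -1.5821
z(U(T(0, 2)), 137)/O = 1/(((6 + 0) + 137)*(-52220/33007)) = -33007/52220/(6 + 137) = -33007/52220/143 = (1/143)*(-33007/52220) = -2539/574420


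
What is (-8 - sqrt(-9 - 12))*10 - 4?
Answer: -84 - 10*I*sqrt(21) ≈ -84.0 - 45.826*I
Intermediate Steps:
(-8 - sqrt(-9 - 12))*10 - 4 = (-8 - sqrt(-21))*10 - 4 = (-8 - I*sqrt(21))*10 - 4 = (-80 - 10*I*sqrt(21)) - 4 = -84 - 10*I*sqrt(21)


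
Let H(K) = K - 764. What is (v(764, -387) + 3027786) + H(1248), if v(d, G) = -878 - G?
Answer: 3027779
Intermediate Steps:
H(K) = -764 + K
(v(764, -387) + 3027786) + H(1248) = ((-878 - 1*(-387)) + 3027786) + (-764 + 1248) = ((-878 + 387) + 3027786) + 484 = (-491 + 3027786) + 484 = 3027295 + 484 = 3027779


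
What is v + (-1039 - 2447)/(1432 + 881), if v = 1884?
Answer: 1451402/771 ≈ 1882.5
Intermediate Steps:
v + (-1039 - 2447)/(1432 + 881) = 1884 + (-1039 - 2447)/(1432 + 881) = 1884 - 3486/2313 = 1884 - 3486*1/2313 = 1884 - 1162/771 = 1451402/771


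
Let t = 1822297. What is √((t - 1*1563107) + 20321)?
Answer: √279511 ≈ 528.69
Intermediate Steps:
√((t - 1*1563107) + 20321) = √((1822297 - 1*1563107) + 20321) = √((1822297 - 1563107) + 20321) = √(259190 + 20321) = √279511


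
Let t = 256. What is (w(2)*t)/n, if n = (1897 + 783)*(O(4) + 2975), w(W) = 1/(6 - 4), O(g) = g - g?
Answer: 16/996625 ≈ 1.6054e-5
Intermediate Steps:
O(g) = 0
w(W) = ½ (w(W) = 1/2 = ½)
n = 7973000 (n = (1897 + 783)*(0 + 2975) = 2680*2975 = 7973000)
(w(2)*t)/n = ((½)*256)/7973000 = 128*(1/7973000) = 16/996625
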